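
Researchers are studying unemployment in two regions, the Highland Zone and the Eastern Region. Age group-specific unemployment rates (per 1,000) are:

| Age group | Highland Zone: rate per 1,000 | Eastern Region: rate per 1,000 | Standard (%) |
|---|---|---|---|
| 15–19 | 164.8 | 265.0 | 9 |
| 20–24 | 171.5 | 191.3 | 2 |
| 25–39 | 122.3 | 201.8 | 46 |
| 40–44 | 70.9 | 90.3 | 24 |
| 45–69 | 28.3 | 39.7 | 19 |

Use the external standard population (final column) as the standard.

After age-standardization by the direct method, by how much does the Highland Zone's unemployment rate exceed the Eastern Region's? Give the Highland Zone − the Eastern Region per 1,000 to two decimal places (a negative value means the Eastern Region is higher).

-52.81

Standard weights: 0.09, 0.02, 0.46, 0.24, 0.19.
The Highland Zone: 0.0900×164.8 + 0.0200×171.5 + 0.4600×122.3 + 0.2400×70.9 + 0.1900×28.3 = 96.9130 per 1,000.
The Eastern Region: 0.0900×265.0 + 0.0200×191.3 + 0.4600×201.8 + 0.2400×90.3 + 0.1900×39.7 = 149.7190 per 1,000.
Difference = 96.9130 − 149.7190 = -52.8060.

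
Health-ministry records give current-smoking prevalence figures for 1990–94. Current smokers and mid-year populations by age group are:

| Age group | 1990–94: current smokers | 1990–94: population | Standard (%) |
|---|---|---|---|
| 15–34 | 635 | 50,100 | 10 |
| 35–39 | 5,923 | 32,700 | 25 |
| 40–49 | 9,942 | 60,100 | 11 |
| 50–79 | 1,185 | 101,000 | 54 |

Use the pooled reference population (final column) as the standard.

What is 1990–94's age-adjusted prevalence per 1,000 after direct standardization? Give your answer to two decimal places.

71.08

Age-specific rates per 1,000 for 1990–94: 12.675, 181.131, 165.424, 11.733.
Standard weights: 0.10, 0.25, 0.11, 0.54.
Standardized rate: 0.1000×12.675 + 0.2500×181.131 + 0.1100×165.424 + 0.5400×11.733 = 71.0827 per 1,000.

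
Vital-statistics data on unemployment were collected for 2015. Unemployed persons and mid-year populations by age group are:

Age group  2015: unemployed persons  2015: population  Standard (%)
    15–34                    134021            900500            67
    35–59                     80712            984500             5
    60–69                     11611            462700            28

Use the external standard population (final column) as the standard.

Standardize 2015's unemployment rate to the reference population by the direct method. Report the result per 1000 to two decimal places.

Age-specific rates per 1000 for 2015: 148.830, 81.983, 25.094.
Standard weights: 0.67, 0.05, 0.28.
Standardized rate: 0.6700×148.830 + 0.0500×81.983 + 0.2800×25.094 = 110.8413 per 1000.

110.84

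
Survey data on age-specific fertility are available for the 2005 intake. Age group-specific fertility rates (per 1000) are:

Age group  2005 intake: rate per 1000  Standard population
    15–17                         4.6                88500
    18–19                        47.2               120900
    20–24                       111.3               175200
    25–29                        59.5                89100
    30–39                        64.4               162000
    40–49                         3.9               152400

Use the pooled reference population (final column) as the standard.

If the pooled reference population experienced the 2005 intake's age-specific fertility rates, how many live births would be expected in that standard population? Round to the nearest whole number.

41942

Expected live births = Σ (standard pop × age-specific rate ÷ 1000)
= 88500×4.6/1000 + 120900×47.2/1000 + 175200×111.3/1000 + 89100×59.5/1000 + 162000×64.4/1000 + 152400×3.9/1000
= 407.10 + 5706.48 + 19499.76 + 5301.45 + 10432.80 + 594.36 = 41941.95.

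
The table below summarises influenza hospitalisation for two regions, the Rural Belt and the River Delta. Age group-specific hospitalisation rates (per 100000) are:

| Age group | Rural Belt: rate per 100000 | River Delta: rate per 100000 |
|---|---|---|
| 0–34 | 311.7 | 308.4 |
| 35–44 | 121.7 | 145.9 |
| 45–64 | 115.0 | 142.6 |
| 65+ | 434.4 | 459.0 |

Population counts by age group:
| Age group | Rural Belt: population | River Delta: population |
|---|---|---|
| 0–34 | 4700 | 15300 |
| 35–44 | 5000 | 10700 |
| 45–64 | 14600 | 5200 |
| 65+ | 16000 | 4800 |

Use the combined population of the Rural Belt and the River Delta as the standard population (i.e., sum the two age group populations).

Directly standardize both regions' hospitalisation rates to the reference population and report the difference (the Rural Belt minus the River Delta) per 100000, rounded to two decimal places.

Combined standard total = 76300; weights = 0.2621, 0.2058, 0.2595, 0.2726.
The Rural Belt: 0.2621×311.7 + 0.2058×121.7 + 0.2595×115.0 + 0.2726×434.4 = 255.0093 per 100000.
The River Delta: 0.2621×308.4 + 0.2058×145.9 + 0.2595×142.6 + 0.2726×459.0 = 272.9923 per 100000.
Difference = 255.0093 − 272.9923 = -17.9830.

-17.98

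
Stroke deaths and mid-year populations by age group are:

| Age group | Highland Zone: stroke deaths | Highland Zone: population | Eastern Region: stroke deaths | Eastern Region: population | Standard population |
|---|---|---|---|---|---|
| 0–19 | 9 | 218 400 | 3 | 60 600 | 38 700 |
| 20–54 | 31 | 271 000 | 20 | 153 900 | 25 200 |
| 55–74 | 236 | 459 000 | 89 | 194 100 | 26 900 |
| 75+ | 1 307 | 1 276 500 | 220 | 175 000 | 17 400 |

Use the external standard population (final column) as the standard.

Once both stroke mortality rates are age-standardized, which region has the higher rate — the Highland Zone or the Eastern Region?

Age-specific rates per 100 000 for the Highland Zone: 4.12, 11.44, 51.42, 102.39.
For the Eastern Region: 4.95, 13.00, 45.85, 125.71.
Standard total = 108 200; weights = 0.3577, 0.2329, 0.2486, 0.1608.
The Highland Zone: 0.3577×4.12 + 0.2329×11.44 + 0.2486×51.42 + 0.1608×102.39 = 33.3864 per 100 000.
The Eastern Region: 0.3577×4.95 + 0.2329×13.00 + 0.2486×45.85 + 0.1608×125.71 = 36.4134 per 100 000.
The crude rates (71.15 vs 56.89) would put the Highland Zone higher, but that reflects its age composition; once standardized to a common age structure, the Eastern Region has the higher underlying rate.

Eastern Region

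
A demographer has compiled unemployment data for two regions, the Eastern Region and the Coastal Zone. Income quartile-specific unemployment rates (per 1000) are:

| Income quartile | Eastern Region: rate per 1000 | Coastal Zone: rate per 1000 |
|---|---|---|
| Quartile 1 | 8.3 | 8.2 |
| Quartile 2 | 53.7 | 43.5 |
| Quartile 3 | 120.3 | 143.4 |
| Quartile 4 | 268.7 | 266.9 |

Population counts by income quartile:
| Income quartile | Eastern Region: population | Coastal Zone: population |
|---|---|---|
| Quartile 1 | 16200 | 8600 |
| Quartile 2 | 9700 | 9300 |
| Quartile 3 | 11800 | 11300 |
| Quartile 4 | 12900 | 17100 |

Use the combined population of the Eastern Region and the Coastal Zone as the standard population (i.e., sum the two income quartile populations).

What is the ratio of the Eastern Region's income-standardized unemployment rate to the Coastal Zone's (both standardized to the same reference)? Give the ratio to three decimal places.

Combined standard total = 96900; weights = 0.2559, 0.1961, 0.2384, 0.3096.
The Eastern Region: 0.2559×8.3 + 0.1961×53.7 + 0.2384×120.3 + 0.3096×268.7 = 124.5208 per 1000.
The Coastal Zone: 0.2559×8.2 + 0.1961×43.5 + 0.2384×143.4 + 0.3096×266.9 = 127.4448 per 1000.
Ratio = 124.5208 ÷ 127.4448 = 0.97706.

0.977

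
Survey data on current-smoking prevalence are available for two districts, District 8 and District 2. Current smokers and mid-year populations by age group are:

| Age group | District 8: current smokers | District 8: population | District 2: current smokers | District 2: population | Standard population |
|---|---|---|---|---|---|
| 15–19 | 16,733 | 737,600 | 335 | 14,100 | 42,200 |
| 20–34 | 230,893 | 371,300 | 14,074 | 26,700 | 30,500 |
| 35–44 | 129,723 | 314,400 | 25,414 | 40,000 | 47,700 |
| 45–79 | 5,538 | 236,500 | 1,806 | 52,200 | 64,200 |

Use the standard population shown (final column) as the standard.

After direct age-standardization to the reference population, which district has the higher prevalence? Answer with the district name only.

District 2

Age-specific rates per 1,000 for District 8: 22.686, 621.850, 412.605, 23.416.
For District 2: 23.759, 527.116, 635.350, 34.598.
Standard total = 184,600; weights = 0.2286, 0.1652, 0.2584, 0.3478.
District 8: 0.2286×22.686 + 0.1652×621.850 + 0.2584×412.605 + 0.3478×23.416 = 222.6889 per 1,000.
District 2: 0.2286×23.759 + 0.1652×527.116 + 0.2584×635.350 + 0.3478×34.598 = 268.7272 per 1,000.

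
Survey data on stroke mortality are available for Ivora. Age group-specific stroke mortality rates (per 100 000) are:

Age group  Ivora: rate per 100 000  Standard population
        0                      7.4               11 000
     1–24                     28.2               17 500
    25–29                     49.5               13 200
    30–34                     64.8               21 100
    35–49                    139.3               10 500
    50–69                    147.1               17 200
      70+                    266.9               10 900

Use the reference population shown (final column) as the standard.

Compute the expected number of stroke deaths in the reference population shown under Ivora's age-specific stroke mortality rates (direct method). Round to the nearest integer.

95

Expected stroke deaths = Σ (standard pop × age-specific rate ÷ 100 000)
= 11 000×7.4/100 000 + 17 500×28.2/100 000 + 13 200×49.5/100 000 + 21 100×64.8/100 000 + 10 500×139.3/100 000 + 17 200×147.1/100 000 + 10 900×266.9/100 000
= 0.81 + 4.93 + 6.53 + 13.67 + 14.63 + 25.30 + 29.09 = 94.98.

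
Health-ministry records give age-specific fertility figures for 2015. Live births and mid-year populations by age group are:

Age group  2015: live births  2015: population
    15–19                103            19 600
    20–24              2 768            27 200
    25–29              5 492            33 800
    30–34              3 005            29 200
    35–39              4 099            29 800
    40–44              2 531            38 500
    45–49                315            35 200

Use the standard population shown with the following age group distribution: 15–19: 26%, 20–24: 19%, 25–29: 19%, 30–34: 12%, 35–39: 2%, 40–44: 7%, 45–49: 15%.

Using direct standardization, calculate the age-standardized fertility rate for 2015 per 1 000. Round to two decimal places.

Age-specific rates per 1 000 for 2015: 5.255, 101.765, 162.485, 102.911, 137.550, 65.740, 8.949.
Standard weights: 0.26, 0.19, 0.19, 0.12, 0.02, 0.07, 0.15.
Standardized rate: 0.2600×5.255 + 0.1900×101.765 + 0.1900×162.485 + 0.1200×102.911 + 0.0200×137.550 + 0.0700×65.740 + 0.1500×8.949 = 72.6183 per 1 000.

72.62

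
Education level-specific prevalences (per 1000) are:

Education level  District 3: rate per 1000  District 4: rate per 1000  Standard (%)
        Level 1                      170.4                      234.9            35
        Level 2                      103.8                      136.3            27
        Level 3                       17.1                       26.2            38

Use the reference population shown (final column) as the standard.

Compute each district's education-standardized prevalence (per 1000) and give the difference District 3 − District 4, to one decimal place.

Standard weights: 0.35, 0.27, 0.38.
District 3: 0.3500×170.4 + 0.2700×103.8 + 0.3800×17.1 = 94.1640 per 1000.
District 4: 0.3500×234.9 + 0.2700×136.3 + 0.3800×26.2 = 128.9720 per 1000.
Difference = 94.1640 − 128.9720 = -34.8080.

-34.8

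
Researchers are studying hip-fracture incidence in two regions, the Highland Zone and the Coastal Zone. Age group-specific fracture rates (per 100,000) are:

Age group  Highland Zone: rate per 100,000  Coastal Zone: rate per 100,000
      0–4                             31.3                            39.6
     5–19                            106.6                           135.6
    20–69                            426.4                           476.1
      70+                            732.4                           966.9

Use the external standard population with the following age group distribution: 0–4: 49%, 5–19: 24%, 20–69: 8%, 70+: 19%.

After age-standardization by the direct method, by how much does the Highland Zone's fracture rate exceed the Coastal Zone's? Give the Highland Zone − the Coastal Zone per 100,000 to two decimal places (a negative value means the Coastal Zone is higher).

Standard weights: 0.49, 0.24, 0.08, 0.19.
The Highland Zone: 0.4900×31.3 + 0.2400×106.6 + 0.0800×426.4 + 0.1900×732.4 = 214.1890 per 100,000.
The Coastal Zone: 0.4900×39.6 + 0.2400×135.6 + 0.0800×476.1 + 0.1900×966.9 = 273.7470 per 100,000.
Difference = 214.1890 − 273.7470 = -59.5580.

-59.56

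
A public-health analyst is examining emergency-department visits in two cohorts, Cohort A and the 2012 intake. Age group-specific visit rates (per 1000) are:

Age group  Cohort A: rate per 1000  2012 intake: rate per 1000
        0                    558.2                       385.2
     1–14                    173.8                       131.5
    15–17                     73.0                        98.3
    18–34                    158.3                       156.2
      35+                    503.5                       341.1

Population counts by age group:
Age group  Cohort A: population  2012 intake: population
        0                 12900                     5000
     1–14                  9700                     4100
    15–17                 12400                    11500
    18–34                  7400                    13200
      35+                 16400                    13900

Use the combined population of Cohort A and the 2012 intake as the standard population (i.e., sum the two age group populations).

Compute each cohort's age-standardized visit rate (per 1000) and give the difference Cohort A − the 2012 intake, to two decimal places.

75.49

Combined standard total = 106500; weights = 0.1681, 0.1296, 0.2244, 0.1934, 0.2845.
Cohort A: 0.1681×558.2 + 0.1296×173.8 + 0.2244×73.0 + 0.1934×158.3 + 0.2845×503.5 = 306.5911 per 1000.
The 2012 intake: 0.1681×385.2 + 0.1296×131.5 + 0.2244×98.3 + 0.1934×156.2 + 0.2845×341.1 = 231.1005 per 1000.
Difference = 306.5911 − 231.1005 = 75.4906.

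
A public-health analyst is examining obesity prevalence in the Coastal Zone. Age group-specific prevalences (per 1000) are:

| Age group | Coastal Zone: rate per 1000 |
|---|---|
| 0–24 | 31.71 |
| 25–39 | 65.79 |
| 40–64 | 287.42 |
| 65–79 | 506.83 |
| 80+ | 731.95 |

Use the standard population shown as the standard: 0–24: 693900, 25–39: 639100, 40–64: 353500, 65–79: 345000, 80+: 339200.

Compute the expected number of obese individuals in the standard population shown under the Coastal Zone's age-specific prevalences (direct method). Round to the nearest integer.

Expected obese individuals = Σ (standard pop × age-specific rate ÷ 1000)
= 693900×31.71/1000 + 639100×65.79/1000 + 353500×287.42/1000 + 345000×506.83/1000 + 339200×731.95/1000
= 22003.57 + 42046.39 + 101602.97 + 174856.35 + 248277.44 = 588786.72.

588787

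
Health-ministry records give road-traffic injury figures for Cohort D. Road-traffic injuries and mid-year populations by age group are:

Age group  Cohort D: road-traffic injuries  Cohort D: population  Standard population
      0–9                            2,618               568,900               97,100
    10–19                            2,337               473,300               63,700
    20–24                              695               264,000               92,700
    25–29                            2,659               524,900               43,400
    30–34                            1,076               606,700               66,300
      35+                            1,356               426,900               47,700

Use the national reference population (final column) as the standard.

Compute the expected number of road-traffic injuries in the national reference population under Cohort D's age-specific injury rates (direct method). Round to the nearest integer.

1494

Age-specific rates per 100,000 for Cohort D: 460.19, 493.77, 263.26, 506.57, 177.35, 317.64.
Expected road-traffic injuries = Σ (standard pop × age-specific rate ÷ 100,000)
= 97,100×460.19/100,000 + 63,700×493.77/100,000 + 92,700×263.26/100,000 + 43,400×506.57/100,000 + 66,300×177.35/100,000 + 47,700×317.64/100,000
= 446.84 + 314.53 + 244.04 + 219.85 + 117.58 + 151.51 = 1494.36.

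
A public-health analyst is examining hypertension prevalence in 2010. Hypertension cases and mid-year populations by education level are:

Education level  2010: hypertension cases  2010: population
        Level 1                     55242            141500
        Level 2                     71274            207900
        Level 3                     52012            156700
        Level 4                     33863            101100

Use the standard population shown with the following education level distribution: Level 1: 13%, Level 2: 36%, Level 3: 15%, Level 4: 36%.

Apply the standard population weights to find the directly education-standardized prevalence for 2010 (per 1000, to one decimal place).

Education-specific rates per 1000 for 2010: 390.403, 342.828, 331.921, 334.946.
Standard weights: 0.13, 0.36, 0.15, 0.36.
Standardized rate: 0.1300×390.403 + 0.3600×342.828 + 0.1500×331.921 + 0.3600×334.946 = 344.5391 per 1000.

344.5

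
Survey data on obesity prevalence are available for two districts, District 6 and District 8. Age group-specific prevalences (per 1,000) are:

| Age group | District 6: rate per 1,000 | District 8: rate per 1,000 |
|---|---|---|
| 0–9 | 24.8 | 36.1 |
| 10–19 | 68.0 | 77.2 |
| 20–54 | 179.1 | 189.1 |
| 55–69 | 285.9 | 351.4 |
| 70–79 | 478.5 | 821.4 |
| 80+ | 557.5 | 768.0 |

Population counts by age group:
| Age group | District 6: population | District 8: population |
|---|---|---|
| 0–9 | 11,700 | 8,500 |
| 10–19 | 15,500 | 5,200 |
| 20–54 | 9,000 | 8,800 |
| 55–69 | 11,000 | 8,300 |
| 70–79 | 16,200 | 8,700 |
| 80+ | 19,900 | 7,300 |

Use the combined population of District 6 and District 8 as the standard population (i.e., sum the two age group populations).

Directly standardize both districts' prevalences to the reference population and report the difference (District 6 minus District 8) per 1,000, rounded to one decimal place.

Combined standard total = 130,100; weights = 0.1553, 0.1591, 0.1368, 0.1483, 0.1914, 0.2091.
District 6: 0.1553×24.8 + 0.1591×68.0 + 0.1368×179.1 + 0.1483×285.9 + 0.1914×478.5 + 0.2091×557.5 = 289.7238 per 1,000.
District 8: 0.1553×36.1 + 0.1591×77.2 + 0.1368×189.1 + 0.1483×351.4 + 0.1914×821.4 + 0.2091×768.0 = 413.6643 per 1,000.
Difference = 289.7238 − 413.6643 = -123.9405.

-123.9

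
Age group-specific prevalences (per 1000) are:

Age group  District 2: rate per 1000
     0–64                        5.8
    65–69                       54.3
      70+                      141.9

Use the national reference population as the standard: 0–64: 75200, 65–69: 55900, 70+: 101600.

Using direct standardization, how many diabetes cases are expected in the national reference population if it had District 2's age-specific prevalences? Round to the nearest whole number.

Expected diabetes cases = Σ (standard pop × age-specific rate ÷ 1000)
= 75200×5.8/1000 + 55900×54.3/1000 + 101600×141.9/1000
= 436.16 + 3035.37 + 14417.04 = 17888.57.

17889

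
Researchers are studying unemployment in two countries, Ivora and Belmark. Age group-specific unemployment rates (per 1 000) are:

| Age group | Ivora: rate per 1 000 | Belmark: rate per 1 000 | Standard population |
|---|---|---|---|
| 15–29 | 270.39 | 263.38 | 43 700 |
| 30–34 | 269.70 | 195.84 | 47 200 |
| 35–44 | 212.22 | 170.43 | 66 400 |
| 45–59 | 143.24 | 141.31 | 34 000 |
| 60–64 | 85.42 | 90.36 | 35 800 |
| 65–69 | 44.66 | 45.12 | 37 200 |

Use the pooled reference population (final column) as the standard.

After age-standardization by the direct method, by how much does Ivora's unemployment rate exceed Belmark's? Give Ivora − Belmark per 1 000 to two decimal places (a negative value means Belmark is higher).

Standard total = 264 300; weights = 0.1653, 0.1786, 0.2512, 0.1286, 0.1355, 0.1407.
Ivora: 0.1653×270.39 + 0.1786×269.70 + 0.2512×212.22 + 0.1286×143.24 + 0.1355×85.42 + 0.1407×44.66 = 182.4701 per 1 000.
Belmark: 0.1653×263.38 + 0.1786×195.84 + 0.2512×170.43 + 0.1286×141.31 + 0.1355×90.36 + 0.1407×45.12 = 158.1074 per 1 000.
Difference = 182.4701 − 158.1074 = 24.3626.

24.36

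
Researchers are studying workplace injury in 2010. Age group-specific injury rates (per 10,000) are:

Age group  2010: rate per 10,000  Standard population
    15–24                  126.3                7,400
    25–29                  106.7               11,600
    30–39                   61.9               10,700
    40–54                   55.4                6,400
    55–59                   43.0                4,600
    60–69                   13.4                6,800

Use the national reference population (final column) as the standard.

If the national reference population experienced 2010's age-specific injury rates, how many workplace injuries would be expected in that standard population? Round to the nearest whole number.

348

Expected workplace injuries = Σ (standard pop × age-specific rate ÷ 10,000)
= 7,400×126.3/10,000 + 11,600×106.7/10,000 + 10,700×61.9/10,000 + 6,400×55.4/10,000 + 4,600×43.0/10,000 + 6,800×13.4/10,000
= 93.46 + 123.77 + 66.23 + 35.46 + 19.78 + 9.11 = 347.81.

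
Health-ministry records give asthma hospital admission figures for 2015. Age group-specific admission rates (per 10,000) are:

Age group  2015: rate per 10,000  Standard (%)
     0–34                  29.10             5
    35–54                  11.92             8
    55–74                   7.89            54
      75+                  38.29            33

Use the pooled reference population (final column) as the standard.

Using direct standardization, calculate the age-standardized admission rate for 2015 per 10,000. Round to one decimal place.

Standard weights: 0.05, 0.08, 0.54, 0.33.
Standardized rate: 0.0500×29.10 + 0.0800×11.92 + 0.5400×7.89 + 0.3300×38.29 = 19.3049 per 10,000.

19.3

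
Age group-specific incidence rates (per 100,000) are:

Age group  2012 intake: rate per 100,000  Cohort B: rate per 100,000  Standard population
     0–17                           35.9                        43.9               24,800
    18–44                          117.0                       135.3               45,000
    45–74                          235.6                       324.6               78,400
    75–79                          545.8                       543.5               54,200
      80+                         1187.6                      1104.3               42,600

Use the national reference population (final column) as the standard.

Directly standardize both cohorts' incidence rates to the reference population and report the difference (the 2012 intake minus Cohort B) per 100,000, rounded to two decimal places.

-17.66

Standard total = 245,000; weights = 0.1012, 0.1837, 0.3200, 0.2212, 0.1739.
The 2012 intake: 0.1012×35.9 + 0.1837×117.0 + 0.3200×235.6 + 0.2212×545.8 + 0.1739×1187.6 = 427.7571 per 100,000.
Cohort B: 0.1012×43.9 + 0.1837×135.3 + 0.3200×324.6 + 0.2212×543.5 + 0.1739×1104.3 = 445.4153 per 100,000.
Difference = 427.7571 − 445.4153 = -17.6582.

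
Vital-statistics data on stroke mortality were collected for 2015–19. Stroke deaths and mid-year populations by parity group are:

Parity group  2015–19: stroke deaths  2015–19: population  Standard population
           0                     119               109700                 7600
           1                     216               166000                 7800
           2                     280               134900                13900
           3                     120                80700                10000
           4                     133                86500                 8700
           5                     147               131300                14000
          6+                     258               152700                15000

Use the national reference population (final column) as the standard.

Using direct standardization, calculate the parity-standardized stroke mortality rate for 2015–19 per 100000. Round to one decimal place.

Parity-specific rates per 100000 for 2015–19: 108.48, 130.12, 207.56, 148.70, 153.76, 111.96, 168.96.
Standard total = 77000; weights = 0.0987, 0.1013, 0.1805, 0.1299, 0.1130, 0.1818, 0.1948.
Standardized rate: 0.0987×108.48 + 0.1013×130.12 + 0.1805×207.56 + 0.1299×148.70 + 0.1130×153.76 + 0.1818×111.96 + 0.1948×168.96 = 151.3108 per 100000.

151.3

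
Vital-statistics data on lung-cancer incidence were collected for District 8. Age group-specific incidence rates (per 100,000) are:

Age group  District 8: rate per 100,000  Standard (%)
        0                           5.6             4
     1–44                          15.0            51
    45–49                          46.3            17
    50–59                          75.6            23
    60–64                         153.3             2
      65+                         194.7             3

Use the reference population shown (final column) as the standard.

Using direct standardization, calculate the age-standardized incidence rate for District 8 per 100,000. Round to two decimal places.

Standard weights: 0.04, 0.51, 0.17, 0.23, 0.02, 0.03.
Standardized rate: 0.0400×5.6 + 0.5100×15.0 + 0.1700×46.3 + 0.2300×75.6 + 0.0200×153.3 + 0.0300×194.7 = 42.0400 per 100,000.

42.04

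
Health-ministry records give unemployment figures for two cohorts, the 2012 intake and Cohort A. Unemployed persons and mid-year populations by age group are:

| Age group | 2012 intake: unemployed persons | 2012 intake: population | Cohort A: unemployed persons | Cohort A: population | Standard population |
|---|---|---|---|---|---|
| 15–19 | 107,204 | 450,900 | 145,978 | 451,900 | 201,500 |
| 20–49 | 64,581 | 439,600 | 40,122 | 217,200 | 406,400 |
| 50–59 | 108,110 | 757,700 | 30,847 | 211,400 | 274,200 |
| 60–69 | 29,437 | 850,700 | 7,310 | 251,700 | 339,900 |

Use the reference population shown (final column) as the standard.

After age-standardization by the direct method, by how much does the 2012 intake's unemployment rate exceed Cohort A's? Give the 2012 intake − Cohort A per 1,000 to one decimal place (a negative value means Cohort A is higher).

-25.8

Age-specific rates per 1,000 for the 2012 intake: 237.756, 146.909, 142.682, 34.603.
For Cohort A: 323.032, 184.724, 145.918, 29.043.
Standard total = 1,222,000; weights = 0.1649, 0.3326, 0.2244, 0.2782.
The 2012 intake: 0.1649×237.756 + 0.3326×146.909 + 0.2244×142.682 + 0.2782×34.603 = 129.7024 per 1,000.
Cohort A: 0.1649×323.032 + 0.3326×184.724 + 0.2244×145.918 + 0.2782×29.043 = 155.5195 per 1,000.
Difference = 129.7024 − 155.5195 = -25.8170.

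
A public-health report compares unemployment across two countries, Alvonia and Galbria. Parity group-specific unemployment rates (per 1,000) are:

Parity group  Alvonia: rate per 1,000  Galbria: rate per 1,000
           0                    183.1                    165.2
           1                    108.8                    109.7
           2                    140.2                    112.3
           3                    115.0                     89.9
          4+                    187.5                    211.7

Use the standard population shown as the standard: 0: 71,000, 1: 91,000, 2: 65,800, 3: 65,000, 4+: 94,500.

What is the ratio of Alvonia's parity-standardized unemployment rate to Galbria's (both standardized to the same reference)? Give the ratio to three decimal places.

Standard total = 387,300; weights = 0.1833, 0.2350, 0.1699, 0.1678, 0.2440.
Alvonia: 0.1833×183.1 + 0.2350×108.8 + 0.1699×140.2 + 0.1678×115.0 + 0.2440×187.5 = 147.9985 per 1,000.
Galbria: 0.1833×165.2 + 0.2350×109.7 + 0.1699×112.3 + 0.1678×89.9 + 0.2440×211.7 = 141.8807 per 1,000.
Ratio = 147.9985 ÷ 141.8807 = 1.04312.

1.043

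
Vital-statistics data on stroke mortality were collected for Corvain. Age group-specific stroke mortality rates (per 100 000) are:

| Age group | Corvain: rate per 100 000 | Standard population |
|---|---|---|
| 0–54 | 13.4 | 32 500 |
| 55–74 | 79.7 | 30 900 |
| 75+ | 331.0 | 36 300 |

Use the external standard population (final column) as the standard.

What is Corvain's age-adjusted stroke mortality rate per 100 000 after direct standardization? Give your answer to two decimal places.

149.58

Standard total = 99 700; weights = 0.3260, 0.3099, 0.3641.
Standardized rate: 0.3260×13.4 + 0.3099×79.7 + 0.3641×331.0 = 149.5841 per 100 000.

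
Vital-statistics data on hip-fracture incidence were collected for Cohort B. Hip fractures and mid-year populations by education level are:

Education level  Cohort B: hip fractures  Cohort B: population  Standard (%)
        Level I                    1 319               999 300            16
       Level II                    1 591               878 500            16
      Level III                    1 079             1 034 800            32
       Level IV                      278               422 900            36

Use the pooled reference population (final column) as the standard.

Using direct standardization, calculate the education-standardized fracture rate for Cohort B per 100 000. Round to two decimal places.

Education-specific rates per 100 000 for Cohort B: 131.99, 181.10, 104.27, 65.74.
Standard weights: 0.16, 0.16, 0.32, 0.36.
Standardized rate: 0.1600×131.99 + 0.1600×181.10 + 0.3200×104.27 + 0.3600×65.74 = 107.1275 per 100 000.

107.13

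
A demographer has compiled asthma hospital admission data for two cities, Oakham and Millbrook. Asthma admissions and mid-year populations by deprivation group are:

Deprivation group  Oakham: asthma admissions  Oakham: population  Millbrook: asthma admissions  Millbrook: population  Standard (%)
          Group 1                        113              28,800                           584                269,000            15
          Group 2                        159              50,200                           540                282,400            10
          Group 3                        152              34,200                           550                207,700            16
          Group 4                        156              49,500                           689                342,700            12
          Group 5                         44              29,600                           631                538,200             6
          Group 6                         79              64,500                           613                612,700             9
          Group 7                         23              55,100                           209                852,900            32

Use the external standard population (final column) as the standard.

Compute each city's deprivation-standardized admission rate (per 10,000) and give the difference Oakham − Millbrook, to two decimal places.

9.07

Deprivation-specific rates per 10,000 for Oakham: 39.24, 31.67, 44.44, 31.52, 14.86, 12.25, 4.17.
For Millbrook: 21.71, 19.12, 26.48, 20.11, 11.72, 10.00, 2.45.
Standard weights: 0.15, 0.10, 0.16, 0.12, 0.06, 0.09, 0.32.
Oakham: 0.1500×39.24 + 0.1000×31.67 + 0.1600×44.44 + 0.1200×31.52 + 0.0600×14.86 + 0.0900×12.25 + 0.3200×4.17 = 23.2756 per 10,000.
Millbrook: 0.1500×21.71 + 0.1000×19.12 + 0.1600×26.48 + 0.1200×20.11 + 0.0600×11.72 + 0.0900×10.00 + 0.3200×2.45 = 14.2062 per 10,000.
Difference = 23.2756 − 14.2062 = 9.0694.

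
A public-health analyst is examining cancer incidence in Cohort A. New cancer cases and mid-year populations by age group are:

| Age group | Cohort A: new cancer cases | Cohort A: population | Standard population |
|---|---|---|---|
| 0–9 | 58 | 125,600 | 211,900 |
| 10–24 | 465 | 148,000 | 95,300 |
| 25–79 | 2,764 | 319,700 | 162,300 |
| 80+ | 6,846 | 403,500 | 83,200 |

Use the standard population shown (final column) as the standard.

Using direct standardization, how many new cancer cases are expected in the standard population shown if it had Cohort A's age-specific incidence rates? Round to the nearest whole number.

Age-specific rates per 100,000 for Cohort A: 46.18, 314.19, 864.56, 1696.65.
Expected new cancer cases = Σ (standard pop × age-specific rate ÷ 100,000)
= 211,900×46.18/100,000 + 95,300×314.19/100,000 + 162,300×864.56/100,000 + 83,200×1696.65/100,000
= 97.85 + 299.42 + 1403.18 + 1411.62 = 3212.07.

3212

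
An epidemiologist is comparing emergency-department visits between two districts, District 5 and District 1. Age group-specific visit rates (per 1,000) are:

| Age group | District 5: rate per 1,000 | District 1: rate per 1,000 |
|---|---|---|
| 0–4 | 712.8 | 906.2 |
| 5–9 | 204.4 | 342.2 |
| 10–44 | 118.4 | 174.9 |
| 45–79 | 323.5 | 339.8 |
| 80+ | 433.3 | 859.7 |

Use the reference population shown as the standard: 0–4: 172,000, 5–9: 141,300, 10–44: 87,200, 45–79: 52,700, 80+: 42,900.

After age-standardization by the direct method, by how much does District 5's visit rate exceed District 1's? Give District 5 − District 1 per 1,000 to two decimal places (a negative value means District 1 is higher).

-154.84

Standard total = 496,100; weights = 0.3467, 0.2848, 0.1758, 0.1062, 0.0865.
District 5: 0.3467×712.8 + 0.2848×204.4 + 0.1758×118.4 + 0.1062×323.5 + 0.0865×433.3 = 397.9940 per 1,000.
District 1: 0.3467×906.2 + 0.2848×342.2 + 0.1758×174.9 + 0.1062×339.8 + 0.0865×859.7 = 552.8303 per 1,000.
Difference = 397.9940 − 552.8303 = -154.8363.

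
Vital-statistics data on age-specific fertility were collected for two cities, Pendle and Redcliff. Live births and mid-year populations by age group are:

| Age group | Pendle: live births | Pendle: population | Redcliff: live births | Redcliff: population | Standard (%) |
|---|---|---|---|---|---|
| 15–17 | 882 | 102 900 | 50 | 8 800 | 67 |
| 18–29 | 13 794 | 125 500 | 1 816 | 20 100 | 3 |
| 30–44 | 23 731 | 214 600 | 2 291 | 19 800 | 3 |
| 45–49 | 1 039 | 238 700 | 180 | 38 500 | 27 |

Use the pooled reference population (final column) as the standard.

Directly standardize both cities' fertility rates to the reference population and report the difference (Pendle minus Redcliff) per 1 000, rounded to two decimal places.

2.28

Age-specific rates per 1 000 for Pendle: 8.571, 109.912, 110.582, 4.353.
For Redcliff: 5.682, 90.348, 115.707, 4.675.
Standard weights: 0.67, 0.03, 0.03, 0.27.
Pendle: 0.6700×8.571 + 0.0300×109.912 + 0.0300×110.582 + 0.2700×4.353 = 13.5329 per 1 000.
Redcliff: 0.6700×5.682 + 0.0300×90.348 + 0.0300×115.707 + 0.2700×4.675 = 11.2508 per 1 000.
Difference = 13.5329 − 11.2508 = 2.2821.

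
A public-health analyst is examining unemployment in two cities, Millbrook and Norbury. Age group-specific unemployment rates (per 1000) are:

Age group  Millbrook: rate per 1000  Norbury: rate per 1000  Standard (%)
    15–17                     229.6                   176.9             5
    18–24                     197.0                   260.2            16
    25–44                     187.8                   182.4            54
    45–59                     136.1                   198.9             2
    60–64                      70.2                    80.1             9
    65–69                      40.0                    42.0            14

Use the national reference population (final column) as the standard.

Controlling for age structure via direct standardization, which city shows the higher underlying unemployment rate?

Norbury

Standard weights: 0.05, 0.16, 0.54, 0.02, 0.09, 0.14.
Millbrook: 0.0500×229.6 + 0.1600×197.0 + 0.5400×187.8 + 0.0200×136.1 + 0.0900×70.2 + 0.1400×40.0 = 159.0520 per 1000.
Norbury: 0.0500×176.9 + 0.1600×260.2 + 0.5400×182.4 + 0.0200×198.9 + 0.0900×80.1 + 0.1400×42.0 = 166.0400 per 1000.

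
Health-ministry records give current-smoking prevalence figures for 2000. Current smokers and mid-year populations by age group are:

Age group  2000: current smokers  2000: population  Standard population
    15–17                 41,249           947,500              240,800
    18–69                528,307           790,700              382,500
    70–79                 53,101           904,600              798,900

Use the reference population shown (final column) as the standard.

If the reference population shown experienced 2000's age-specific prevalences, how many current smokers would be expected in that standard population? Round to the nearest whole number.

312947

Age-specific rates per 1,000 for 2000: 43.535, 668.151, 58.701.
Expected current smokers = Σ (standard pop × age-specific rate ÷ 1,000)
= 240,800×43.535/1,000 + 382,500×668.151/1,000 + 798,900×58.701/1,000
= 10483.12 + 255567.76 + 46896.30 = 312947.18.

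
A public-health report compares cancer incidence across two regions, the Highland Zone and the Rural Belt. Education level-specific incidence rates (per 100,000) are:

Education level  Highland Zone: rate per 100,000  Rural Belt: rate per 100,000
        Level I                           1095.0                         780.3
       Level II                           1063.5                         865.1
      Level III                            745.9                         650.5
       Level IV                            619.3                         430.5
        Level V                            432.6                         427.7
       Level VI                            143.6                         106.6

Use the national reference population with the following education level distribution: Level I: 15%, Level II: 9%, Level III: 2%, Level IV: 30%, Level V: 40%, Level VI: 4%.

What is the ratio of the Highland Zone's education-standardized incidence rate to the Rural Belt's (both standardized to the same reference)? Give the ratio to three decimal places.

Standard weights: 0.15, 0.09, 0.02, 0.30, 0.40, 0.04.
The Highland Zone: 0.1500×1095.0 + 0.0900×1063.5 + 0.0200×745.9 + 0.3000×619.3 + 0.4000×432.6 + 0.0400×143.6 = 639.4570 per 100,000.
The Rural Belt: 0.1500×780.3 + 0.0900×865.1 + 0.0200×650.5 + 0.3000×430.5 + 0.4000×427.7 + 0.0400×106.6 = 512.4080 per 100,000.
Ratio = 639.4570 ÷ 512.4080 = 1.24794.

1.248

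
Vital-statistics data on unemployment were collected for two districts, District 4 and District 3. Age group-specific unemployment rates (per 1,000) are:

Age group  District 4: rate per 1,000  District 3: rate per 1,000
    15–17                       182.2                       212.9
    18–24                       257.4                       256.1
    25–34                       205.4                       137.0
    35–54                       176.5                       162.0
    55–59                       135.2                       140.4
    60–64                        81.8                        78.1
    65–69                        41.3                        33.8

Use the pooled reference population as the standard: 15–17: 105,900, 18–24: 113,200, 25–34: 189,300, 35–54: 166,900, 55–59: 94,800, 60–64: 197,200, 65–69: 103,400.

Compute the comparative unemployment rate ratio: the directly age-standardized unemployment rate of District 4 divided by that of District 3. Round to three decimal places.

Standard total = 970,700; weights = 0.1091, 0.1166, 0.1950, 0.1719, 0.0977, 0.2032, 0.1065.
District 4: 0.1091×182.2 + 0.1166×257.4 + 0.1950×205.4 + 0.1719×176.5 + 0.0977×135.2 + 0.2032×81.8 + 0.1065×41.3 = 154.5185 per 1,000.
District 3: 0.1091×212.9 + 0.1166×256.1 + 0.1950×137.0 + 0.1719×162.0 + 0.0977×140.4 + 0.2032×78.1 + 0.1065×33.8 = 140.8413 per 1,000.
Ratio = 154.5185 ÷ 140.8413 = 1.09711.

1.097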